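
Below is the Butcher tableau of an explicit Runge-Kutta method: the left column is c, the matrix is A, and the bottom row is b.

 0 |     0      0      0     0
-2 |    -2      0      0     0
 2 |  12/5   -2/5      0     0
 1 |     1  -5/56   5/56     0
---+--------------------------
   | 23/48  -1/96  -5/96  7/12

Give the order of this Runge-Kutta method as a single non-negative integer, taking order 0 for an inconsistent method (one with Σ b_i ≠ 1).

4

b = (23/48, -1/96, -5/96, 7/12)
c = (0, -2, 2, 1)
Ac = (0, 0, 4/5, 5/14)
Σ b_i: 23/48·1 + (-1/96)·1 + (-5/96)·1 + 7/12·1 = 1 ✓
b·c: (-1/96)·(-2) + (-5/96)·2 + 7/12·1 = 1/2 ✓
b·c²: (-1/96)·4 + (-5/96)·4 + 7/12·1 = 1/3 ✓
b·Ac: (-5/96)·4/5 + 7/12·5/14 = 1/6 ✓
b·c³: (-1/96)·(-8) + (-5/96)·8 + 7/12·1 = 1/4 ✓
b·(c∘Ac): (-5/96)·8/5 + 7/12·5/14 = 1/8 ✓
b·Ac²: (-5/96)·(-8/5) = 1/12 ✓
b·A²c: 7/12·1/14 = 1/24 ✓; 4 stages ⇒ order 4.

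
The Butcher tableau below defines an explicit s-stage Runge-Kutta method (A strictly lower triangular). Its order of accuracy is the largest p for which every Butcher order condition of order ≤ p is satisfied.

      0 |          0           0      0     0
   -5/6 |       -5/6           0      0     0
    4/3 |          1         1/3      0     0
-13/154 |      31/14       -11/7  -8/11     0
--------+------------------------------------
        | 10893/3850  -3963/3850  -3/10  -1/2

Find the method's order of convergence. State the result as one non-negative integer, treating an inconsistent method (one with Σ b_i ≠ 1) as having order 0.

b = (10893/3850, -3963/3850, -3/10, -1/2)
c = (0, -5/6, 4/3, -13/154)
Ac = (0, 0, -5/18, 157/462)
Σ b_i: 10893/3850·1 + (-3963/3850)·1 + (-3/10)·1 + (-1/2)·1 = 1 ✓
b·c: (-3963/3850)·(-5/6) + (-3/10)·4/3 + (-1/2)·(-13/154) = 1/2 ✓
b·c²: (-3963/3850)·25/36 + (-3/10)·16/9 + (-1/2)·169/23716 = -111322/88935 ≠ 1/3 ⇒ order 2.
b·Ac: (-3/10)·(-5/18) + (-1/2)·157/462 = -20/231 ≠ 1/6

2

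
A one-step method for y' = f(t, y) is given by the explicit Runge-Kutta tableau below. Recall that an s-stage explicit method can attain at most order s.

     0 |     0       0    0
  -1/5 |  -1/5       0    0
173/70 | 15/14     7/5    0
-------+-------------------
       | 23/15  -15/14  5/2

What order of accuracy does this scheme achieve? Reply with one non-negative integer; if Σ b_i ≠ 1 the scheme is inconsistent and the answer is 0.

0

b = (23/15, -15/14, 5/2)
c = (0, -1/5, 173/70)
Ac = (0, 0, -7/25)
Σ b_i: 23/15·1 + (-15/14)·1 + 5/2·1 = 311/105 ≠ 1 ⇒ order 0.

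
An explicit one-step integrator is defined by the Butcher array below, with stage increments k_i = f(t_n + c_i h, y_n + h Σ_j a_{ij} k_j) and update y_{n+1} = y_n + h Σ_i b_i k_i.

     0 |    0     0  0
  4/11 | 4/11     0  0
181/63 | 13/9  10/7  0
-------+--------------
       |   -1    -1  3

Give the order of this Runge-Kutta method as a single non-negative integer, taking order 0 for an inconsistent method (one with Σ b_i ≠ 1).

b = (-1, -1, 3)
c = (0, 4/11, 181/63)
Ac = (0, 0, 40/77)
Σ b_i: (-1)·1 + (-1)·1 + 3·1 = 1 ✓
b·c: (-1)·4/11 + 3·181/63 = 1907/231 ≠ 1/2 ⇒ order 1.

1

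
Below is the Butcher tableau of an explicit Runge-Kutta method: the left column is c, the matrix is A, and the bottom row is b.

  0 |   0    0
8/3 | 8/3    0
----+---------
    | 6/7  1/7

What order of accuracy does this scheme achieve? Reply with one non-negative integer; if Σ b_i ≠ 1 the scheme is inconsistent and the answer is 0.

b = (6/7, 1/7)
c = (0, 8/3)
Σ b_i: 6/7·1 + 1/7·1 = 1 ✓
b·c: 1/7·8/3 = 8/21 ≠ 1/2 ⇒ order 1.

1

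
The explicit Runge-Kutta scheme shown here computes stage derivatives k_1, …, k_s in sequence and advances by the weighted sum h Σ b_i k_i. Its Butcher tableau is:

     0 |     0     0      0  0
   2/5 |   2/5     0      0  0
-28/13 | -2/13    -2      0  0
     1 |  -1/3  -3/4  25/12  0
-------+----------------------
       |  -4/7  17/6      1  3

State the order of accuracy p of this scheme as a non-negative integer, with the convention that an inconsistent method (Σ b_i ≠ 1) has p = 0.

b = (-4/7, 17/6, 1, 3)
c = (0, 2/5, -28/13, 1)
Ac = (0, 0, -4/5, -1867/390)
Σ b_i: (-4/7)·1 + 17/6·1 + 1·1 + 3·1 = 263/42 ≠ 1 ⇒ order 0.

0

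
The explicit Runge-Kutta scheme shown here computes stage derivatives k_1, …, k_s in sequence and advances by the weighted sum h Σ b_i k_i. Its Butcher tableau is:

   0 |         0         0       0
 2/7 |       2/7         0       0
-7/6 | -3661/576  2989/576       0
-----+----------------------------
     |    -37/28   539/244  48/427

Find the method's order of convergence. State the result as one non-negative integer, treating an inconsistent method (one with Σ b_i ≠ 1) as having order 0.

b = (-37/28, 539/244, 48/427)
c = (0, 2/7, -7/6)
Ac = (0, 0, 427/288)
Σ b_i: (-37/28)·1 + 539/244·1 + 48/427·1 = 1 ✓
b·c: 539/244·2/7 + 48/427·(-7/6) = 1/2 ✓
b·c²: 539/244·4/49 + 48/427·49/36 = 1/3 ✓
b·Ac: 48/427·427/288 = 1/6 ✓; 3 stages ⇒ order 3.

3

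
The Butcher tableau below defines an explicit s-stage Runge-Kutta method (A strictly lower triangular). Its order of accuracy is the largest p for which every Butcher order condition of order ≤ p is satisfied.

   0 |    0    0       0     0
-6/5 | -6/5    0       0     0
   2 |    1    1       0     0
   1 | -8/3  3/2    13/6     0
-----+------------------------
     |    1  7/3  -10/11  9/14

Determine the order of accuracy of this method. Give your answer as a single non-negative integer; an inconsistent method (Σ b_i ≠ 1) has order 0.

0

b = (1, 7/3, -10/11, 9/14)
c = (0, -6/5, 2, 1)
Ac = (0, 0, -6/5, 38/15)
Σ b_i: 1·1 + 7/3·1 + (-10/11)·1 + 9/14·1 = 1417/462 ≠ 1 ⇒ order 0.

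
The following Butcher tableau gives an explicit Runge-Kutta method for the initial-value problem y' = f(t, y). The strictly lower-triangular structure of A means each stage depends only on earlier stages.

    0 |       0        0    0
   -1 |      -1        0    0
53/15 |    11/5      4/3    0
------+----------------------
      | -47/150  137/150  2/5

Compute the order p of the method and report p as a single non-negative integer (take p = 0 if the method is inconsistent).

2

b = (-47/150, 137/150, 2/5)
c = (0, -1, 53/15)
Ac = (0, 0, -4/3)
Σ b_i: (-47/150)·1 + 137/150·1 + 2/5·1 = 1 ✓
b·c: 137/150·(-1) + 2/5·53/15 = 1/2 ✓
b·c²: 137/150·1 + 2/5·2809/225 = 13291/2250 ≠ 1/3 ⇒ order 2.
b·Ac: 2/5·(-4/3) = -8/15 ≠ 1/6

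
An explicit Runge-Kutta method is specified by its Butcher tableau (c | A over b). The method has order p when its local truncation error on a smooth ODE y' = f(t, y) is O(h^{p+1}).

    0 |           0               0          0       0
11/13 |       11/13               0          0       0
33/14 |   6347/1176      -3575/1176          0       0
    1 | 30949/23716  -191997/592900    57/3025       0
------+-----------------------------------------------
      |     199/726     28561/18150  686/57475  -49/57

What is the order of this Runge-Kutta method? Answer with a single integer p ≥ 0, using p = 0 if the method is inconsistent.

b = (199/726, 28561/18150, 686/57475, -49/57)
c = (0, 11/13, 33/14, 1)
Ac = (0, 0, -3025/1176, -45/196)
Σ b_i: 199/726·1 + 28561/18150·1 + 686/57475·1 + (-49/57)·1 = 1 ✓
b·c: 28561/18150·11/13 + 686/57475·33/14 + (-49/57)·1 = 1/2 ✓
b·c²: 28561/18150·121/169 + 686/57475·1089/196 + (-49/57)·1 = 1/3 ✓
b·Ac: 686/57475·(-3025/1176) + (-49/57)·(-45/196) = 1/6 ✓
b·c³: 28561/18150·1331/2197 + 686/57475·35937/2744 + (-49/57)·1 = 1/4 ✓
b·(c∘Ac): 686/57475·(-33275/5488) + (-49/57)·(-45/196) = 1/8 ✓
b·Ac²: 686/57475·(-33275/15288) + (-49/57)·(-81/637) = 1/12 ✓
b·A²c: (-49/57)·(-19/392) = 1/24 ✓; 4 stages ⇒ order 4.

4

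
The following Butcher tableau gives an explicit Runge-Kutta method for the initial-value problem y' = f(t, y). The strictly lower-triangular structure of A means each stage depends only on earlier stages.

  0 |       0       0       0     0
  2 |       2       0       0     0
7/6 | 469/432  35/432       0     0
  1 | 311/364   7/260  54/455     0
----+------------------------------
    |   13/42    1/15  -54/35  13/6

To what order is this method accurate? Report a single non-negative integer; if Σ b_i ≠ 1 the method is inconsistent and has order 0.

4

b = (13/42, 1/15, -54/35, 13/6)
c = (0, 2, 7/6, 1)
Ac = (0, 0, 35/216, 5/26)
Σ b_i: 13/42·1 + 1/15·1 + (-54/35)·1 + 13/6·1 = 1 ✓
b·c: 1/15·2 + (-54/35)·7/6 + 13/6·1 = 1/2 ✓
b·c²: 1/15·4 + (-54/35)·49/36 + 13/6·1 = 1/3 ✓
b·Ac: (-54/35)·35/216 + 13/6·5/26 = 1/6 ✓
b·c³: 1/15·8 + (-54/35)·343/216 + 13/6·1 = 1/4 ✓
b·(c∘Ac): (-54/35)·245/1296 + 13/6·5/26 = 1/8 ✓
b·Ac²: (-54/35)·35/108 + 13/6·7/26 = 1/12 ✓
b·A²c: 13/6·1/52 = 1/24 ✓; 4 stages ⇒ order 4.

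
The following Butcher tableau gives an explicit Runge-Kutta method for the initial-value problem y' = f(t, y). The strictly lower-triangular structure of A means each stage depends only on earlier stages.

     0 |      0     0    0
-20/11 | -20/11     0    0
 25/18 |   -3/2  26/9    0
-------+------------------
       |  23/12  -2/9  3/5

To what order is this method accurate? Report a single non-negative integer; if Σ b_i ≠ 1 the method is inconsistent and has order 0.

b = (23/12, -2/9, 3/5)
c = (0, -20/11, 25/18)
Ac = (0, 0, -520/99)
Σ b_i: 23/12·1 + (-2/9)·1 + 3/5·1 = 413/180 ≠ 1 ⇒ order 0.

0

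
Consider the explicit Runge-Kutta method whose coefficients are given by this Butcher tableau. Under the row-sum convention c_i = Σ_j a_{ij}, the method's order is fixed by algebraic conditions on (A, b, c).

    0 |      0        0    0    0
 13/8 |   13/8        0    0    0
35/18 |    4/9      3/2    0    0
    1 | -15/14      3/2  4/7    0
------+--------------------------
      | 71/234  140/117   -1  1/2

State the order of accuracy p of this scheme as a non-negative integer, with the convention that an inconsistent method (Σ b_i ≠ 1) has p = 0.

b = (71/234, 140/117, -1, 1/2)
c = (0, 13/8, 35/18, 1)
Ac = (0, 0, 39/16, 511/144)
Σ b_i: 71/234·1 + 140/117·1 + (-1)·1 + 1/2·1 = 1 ✓
b·c: 140/117·13/8 + (-1)·35/18 + 1/2·1 = 1/2 ✓
b·c²: 140/117·169/64 + (-1)·1225/324 + 1/2·1 = -157/1296 ≠ 1/3 ⇒ order 2.
b·Ac: (-1)·39/16 + 1/2·511/144 = -191/288 ≠ 1/6

2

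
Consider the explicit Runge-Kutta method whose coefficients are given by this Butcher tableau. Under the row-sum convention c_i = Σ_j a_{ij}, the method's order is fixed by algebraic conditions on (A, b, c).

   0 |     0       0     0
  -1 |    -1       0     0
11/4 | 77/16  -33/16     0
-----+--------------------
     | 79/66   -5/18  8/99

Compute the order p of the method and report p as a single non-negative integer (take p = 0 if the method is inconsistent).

b = (79/66, -5/18, 8/99)
c = (0, -1, 11/4)
Ac = (0, 0, 33/16)
Σ b_i: 79/66·1 + (-5/18)·1 + 8/99·1 = 1 ✓
b·c: (-5/18)·(-1) + 8/99·11/4 = 1/2 ✓
b·c²: (-5/18)·1 + 8/99·121/16 = 1/3 ✓
b·Ac: 8/99·33/16 = 1/6 ✓; 3 stages ⇒ order 3.

3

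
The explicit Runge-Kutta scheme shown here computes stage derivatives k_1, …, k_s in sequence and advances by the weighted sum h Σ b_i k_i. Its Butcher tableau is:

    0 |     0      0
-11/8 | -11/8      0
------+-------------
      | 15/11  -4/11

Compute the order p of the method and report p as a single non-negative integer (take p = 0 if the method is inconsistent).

2

b = (15/11, -4/11)
c = (0, -11/8)
Σ b_i: 15/11·1 + (-4/11)·1 = 1 ✓
b·c: (-4/11)·(-11/8) = 1/2 ✓; 2 stages ⇒ order 2.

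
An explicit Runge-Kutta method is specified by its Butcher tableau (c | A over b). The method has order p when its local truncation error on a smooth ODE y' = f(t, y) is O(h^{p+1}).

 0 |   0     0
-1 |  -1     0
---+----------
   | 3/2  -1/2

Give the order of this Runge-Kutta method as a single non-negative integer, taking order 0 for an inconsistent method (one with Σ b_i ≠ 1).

b = (3/2, -1/2)
c = (0, -1)
Σ b_i: 3/2·1 + (-1/2)·1 = 1 ✓
b·c: (-1/2)·(-1) = 1/2 ✓; 2 stages ⇒ order 2.

2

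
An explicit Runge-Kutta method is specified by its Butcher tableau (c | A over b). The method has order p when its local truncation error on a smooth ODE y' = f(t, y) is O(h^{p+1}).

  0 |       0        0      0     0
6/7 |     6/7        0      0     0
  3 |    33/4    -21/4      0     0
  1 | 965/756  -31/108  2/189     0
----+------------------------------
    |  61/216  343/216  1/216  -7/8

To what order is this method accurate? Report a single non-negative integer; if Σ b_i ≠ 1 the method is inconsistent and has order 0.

b = (61/216, 343/216, 1/216, -7/8)
c = (0, 6/7, 3, 1)
Ac = (0, 0, -9/2, -3/14)
Σ b_i: 61/216·1 + 343/216·1 + 1/216·1 + (-7/8)·1 = 1 ✓
b·c: 343/216·6/7 + 1/216·3 + (-7/8)·1 = 1/2 ✓
b·c²: 343/216·36/49 + 1/216·9 + (-7/8)·1 = 1/3 ✓
b·Ac: 1/216·(-9/2) + (-7/8)·(-3/14) = 1/6 ✓
b·c³: 343/216·216/343 + 1/216·27 + (-7/8)·1 = 1/4 ✓
b·(c∘Ac): 1/216·(-27/2) + (-7/8)·(-3/14) = 1/8 ✓
b·Ac²: 1/216·(-27/7) + (-7/8)·(-17/147) = 1/12 ✓
b·A²c: (-7/8)·(-1/21) = 1/24 ✓; 4 stages ⇒ order 4.

4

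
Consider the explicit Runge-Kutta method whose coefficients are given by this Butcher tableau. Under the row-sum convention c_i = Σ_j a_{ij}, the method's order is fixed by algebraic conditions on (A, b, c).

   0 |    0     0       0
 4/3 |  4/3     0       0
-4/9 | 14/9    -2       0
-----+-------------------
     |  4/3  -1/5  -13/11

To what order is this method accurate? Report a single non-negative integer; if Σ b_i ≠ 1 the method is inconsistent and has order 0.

b = (4/3, -1/5, -13/11)
c = (0, 4/3, -4/9)
Ac = (0, 0, -8/3)
Σ b_i: 4/3·1 + (-1/5)·1 + (-13/11)·1 = -8/165 ≠ 1 ⇒ order 0.

0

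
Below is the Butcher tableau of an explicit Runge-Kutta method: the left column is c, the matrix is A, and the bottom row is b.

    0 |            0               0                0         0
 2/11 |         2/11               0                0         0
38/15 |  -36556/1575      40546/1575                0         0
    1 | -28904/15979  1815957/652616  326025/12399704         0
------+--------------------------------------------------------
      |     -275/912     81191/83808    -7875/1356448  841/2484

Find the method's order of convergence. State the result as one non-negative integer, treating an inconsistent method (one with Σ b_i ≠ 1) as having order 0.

4

b = (-275/912, 81191/83808, -7875/1356448, 841/2484)
c = (0, 2/11, 38/15, 1)
Ac = (0, 0, 7372/1575, 963/1682)
Σ b_i: (-275/912)·1 + 81191/83808·1 + (-7875/1356448)·1 + 841/2484·1 = 1 ✓
b·c: 81191/83808·2/11 + (-7875/1356448)·38/15 + 841/2484·1 = 1/2 ✓
b·c²: 81191/83808·4/121 + (-7875/1356448)·1444/225 + 841/2484·1 = 1/3 ✓
b·Ac: (-7875/1356448)·7372/1575 + 841/2484·963/1682 = 1/6 ✓
b·c³: 81191/83808·8/1331 + (-7875/1356448)·54872/3375 + 841/2484·1 = 1/4 ✓
b·(c∘Ac): (-7875/1356448)·280136/23625 + 841/2484·963/1682 = 1/8 ✓
b·Ac²: (-7875/1356448)·14744/17325 + 841/2484·2412/9251 = 1/12 ✓
b·A²c: 841/2484·207/1682 = 1/24 ✓; 4 stages ⇒ order 4.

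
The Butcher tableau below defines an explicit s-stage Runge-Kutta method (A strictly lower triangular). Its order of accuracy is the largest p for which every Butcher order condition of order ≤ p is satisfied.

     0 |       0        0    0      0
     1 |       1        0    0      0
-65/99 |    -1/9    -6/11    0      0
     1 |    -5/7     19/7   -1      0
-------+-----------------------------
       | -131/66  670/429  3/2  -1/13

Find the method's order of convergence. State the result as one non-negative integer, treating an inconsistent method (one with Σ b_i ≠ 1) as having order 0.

b = (-131/66, 670/429, 3/2, -1/13)
c = (0, 1, -65/99, 1)
Ac = (0, 0, -6/11, 2336/693)
Σ b_i: (-131/66)·1 + 670/429·1 + 3/2·1 + (-1/13)·1 = 1 ✓
b·c: 670/429·1 + 3/2·(-65/99) + (-1/13)·1 = 1/2 ✓
b·c²: 670/429·1 + 3/2·4225/9801 + (-1/13)·1 = 13927/6534 ≠ 1/3 ⇒ order 2.
b·Ac: 3/2·(-6/11) + (-1/13)·2336/693 = -9707/9009 ≠ 1/6

2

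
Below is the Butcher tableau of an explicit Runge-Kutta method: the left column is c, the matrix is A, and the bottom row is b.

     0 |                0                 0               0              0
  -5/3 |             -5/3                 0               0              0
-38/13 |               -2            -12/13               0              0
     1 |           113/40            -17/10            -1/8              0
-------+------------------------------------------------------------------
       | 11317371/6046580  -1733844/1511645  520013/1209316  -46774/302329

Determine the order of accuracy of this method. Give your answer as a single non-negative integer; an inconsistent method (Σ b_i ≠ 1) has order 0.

b = (11317371/6046580, -1733844/1511645, 520013/1209316, -46774/302329)
c = (0, -5/3, -38/13, 1)
Ac = (0, 0, 20/13, 499/156)
Σ b_i: 11317371/6046580·1 + (-1733844/1511645)·1 + 520013/1209316·1 + (-46774/302329)·1 = 1 ✓
b·c: (-1733844/1511645)·(-5/3) + 520013/1209316·(-38/13) + (-46774/302329)·1 = 1/2 ✓
b·c²: (-1733844/1511645)·25/9 + 520013/1209316·1444/169 + (-46774/302329)·1 = 1/3 ✓
b·Ac: 520013/1209316·20/13 + (-46774/302329)·499/156 = 1/6 ✓
b·c³: (-1733844/1511645)·(-125/27) + 520013/1209316·(-54872/2197) + (-46774/302329)·1 = -197532032/35372493 ≠ 1/4 ⇒ order 3.
b·(c∘Ac): 520013/1209316·(-760/169) + (-46774/302329)·499/156 = -4405481/1813974 ≠ 1/8
b·Ac²: 520013/1209316·(-100/39) + (-46774/302329)·(-8807/1521) = -7313389/35372493 ≠ 1/12
b·A²c: (-46774/302329)·(-5/26) = 8995/302329 ≠ 1/24

3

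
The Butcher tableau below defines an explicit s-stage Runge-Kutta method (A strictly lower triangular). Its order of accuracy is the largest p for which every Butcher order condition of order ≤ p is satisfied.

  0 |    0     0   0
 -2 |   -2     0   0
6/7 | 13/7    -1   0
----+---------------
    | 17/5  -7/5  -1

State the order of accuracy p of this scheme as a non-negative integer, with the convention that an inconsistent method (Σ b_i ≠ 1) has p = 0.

1

b = (17/5, -7/5, -1)
c = (0, -2, 6/7)
Ac = (0, 0, 2)
Σ b_i: 17/5·1 + (-7/5)·1 + (-1)·1 = 1 ✓
b·c: (-7/5)·(-2) + (-1)·6/7 = 68/35 ≠ 1/2 ⇒ order 1.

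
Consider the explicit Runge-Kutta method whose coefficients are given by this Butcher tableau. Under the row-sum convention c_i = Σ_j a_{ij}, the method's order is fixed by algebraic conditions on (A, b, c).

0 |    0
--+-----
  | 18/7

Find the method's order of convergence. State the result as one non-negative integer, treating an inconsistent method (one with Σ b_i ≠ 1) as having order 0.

0

b = (18/7)
c = (0)
Σ b_i: 18/7·1 = 18/7 ≠ 1 ⇒ order 0.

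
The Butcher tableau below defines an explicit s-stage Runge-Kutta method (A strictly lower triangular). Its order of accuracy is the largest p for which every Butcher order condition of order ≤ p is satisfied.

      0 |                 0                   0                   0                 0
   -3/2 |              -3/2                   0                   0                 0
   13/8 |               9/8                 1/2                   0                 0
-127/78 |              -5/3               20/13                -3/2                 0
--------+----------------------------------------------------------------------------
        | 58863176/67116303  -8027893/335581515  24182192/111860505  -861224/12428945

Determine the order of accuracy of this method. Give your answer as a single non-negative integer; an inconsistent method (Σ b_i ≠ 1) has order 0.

b = (58863176/67116303, -8027893/335581515, 24182192/111860505, -861224/12428945)
c = (0, -3/2, 13/8, -127/78)
Ac = (0, 0, -3/4, -987/208)
Σ b_i: 58863176/67116303·1 + (-8027893/335581515)·1 + 24182192/111860505·1 + (-861224/12428945)·1 = 1 ✓
b·c: (-8027893/335581515)·(-3/2) + 24182192/111860505·13/8 + (-861224/12428945)·(-127/78) = 1/2 ✓
b·c²: (-8027893/335581515)·9/4 + 24182192/111860505·169/64 + (-861224/12428945)·16129/6084 = 1/3 ✓
b·Ac: 24182192/111860505·(-3/4) + (-861224/12428945)·(-987/208) = 1/6 ✓
b·c³: (-8027893/335581515)·(-27/8) + 24182192/111860505·2197/512 + (-861224/12428945)·(-2048383/474552) = 2808085741/2147721696 ≠ 1/4 ⇒ order 3.
b·(c∘Ac): 24182192/111860505·(-39/32) + (-861224/12428945)·41783/5408 = -23828675/29829468 ≠ 1/8
b·Ac²: 24182192/111860505·9/8 + (-861224/12428945)·(-831/1664) = 11049179/39772624 ≠ 1/12
b·A²c: (-861224/12428945)·9/8 = -968877/12428945 ≠ 1/24

3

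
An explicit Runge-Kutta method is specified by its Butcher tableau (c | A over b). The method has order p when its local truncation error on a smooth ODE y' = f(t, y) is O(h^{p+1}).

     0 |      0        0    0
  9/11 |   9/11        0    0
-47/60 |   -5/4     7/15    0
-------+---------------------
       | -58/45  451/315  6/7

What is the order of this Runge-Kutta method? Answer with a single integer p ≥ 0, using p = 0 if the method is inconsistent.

2

b = (-58/45, 451/315, 6/7)
c = (0, 9/11, -47/60)
Ac = (0, 0, 21/55)
Σ b_i: (-58/45)·1 + 451/315·1 + 6/7·1 = 1 ✓
b·c: 451/315·9/11 + 6/7·(-47/60) = 1/2 ✓
b·c²: 451/315·81/121 + 6/7·2209/3600 = 9797/6600 ≠ 1/3 ⇒ order 2.
b·Ac: 6/7·21/55 = 18/55 ≠ 1/6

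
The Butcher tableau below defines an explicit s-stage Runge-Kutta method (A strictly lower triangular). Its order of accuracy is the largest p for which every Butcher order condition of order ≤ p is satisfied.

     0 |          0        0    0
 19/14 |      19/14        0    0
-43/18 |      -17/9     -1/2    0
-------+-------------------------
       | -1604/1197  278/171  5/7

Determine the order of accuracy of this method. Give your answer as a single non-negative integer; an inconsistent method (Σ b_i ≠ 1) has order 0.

b = (-1604/1197, 278/171, 5/7)
c = (0, 19/14, -43/18)
Ac = (0, 0, -19/28)
Σ b_i: (-1604/1197)·1 + 278/171·1 + 5/7·1 = 1 ✓
b·c: 278/171·19/14 + 5/7·(-43/18) = 1/2 ✓
b·c²: 278/171·361/196 + 5/7·1849/324 = 112253/15876 ≠ 1/3 ⇒ order 2.
b·Ac: 5/7·(-19/28) = -95/196 ≠ 1/6

2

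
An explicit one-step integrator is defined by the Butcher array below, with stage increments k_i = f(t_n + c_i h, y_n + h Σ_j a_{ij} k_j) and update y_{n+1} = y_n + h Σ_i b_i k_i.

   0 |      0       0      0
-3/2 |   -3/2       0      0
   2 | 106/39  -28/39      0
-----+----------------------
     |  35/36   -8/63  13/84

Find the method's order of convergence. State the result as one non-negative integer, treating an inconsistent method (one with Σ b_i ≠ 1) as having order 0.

3

b = (35/36, -8/63, 13/84)
c = (0, -3/2, 2)
Ac = (0, 0, 14/13)
Σ b_i: 35/36·1 + (-8/63)·1 + 13/84·1 = 1 ✓
b·c: (-8/63)·(-3/2) + 13/84·2 = 1/2 ✓
b·c²: (-8/63)·9/4 + 13/84·4 = 1/3 ✓
b·Ac: 13/84·14/13 = 1/6 ✓; 3 stages ⇒ order 3.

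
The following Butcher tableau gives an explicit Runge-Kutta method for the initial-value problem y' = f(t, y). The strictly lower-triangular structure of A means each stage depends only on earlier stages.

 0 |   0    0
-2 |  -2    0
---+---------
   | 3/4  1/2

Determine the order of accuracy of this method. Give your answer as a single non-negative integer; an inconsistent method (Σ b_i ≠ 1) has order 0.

0

b = (3/4, 1/2)
c = (0, -2)
Σ b_i: 3/4·1 + 1/2·1 = 5/4 ≠ 1 ⇒ order 0.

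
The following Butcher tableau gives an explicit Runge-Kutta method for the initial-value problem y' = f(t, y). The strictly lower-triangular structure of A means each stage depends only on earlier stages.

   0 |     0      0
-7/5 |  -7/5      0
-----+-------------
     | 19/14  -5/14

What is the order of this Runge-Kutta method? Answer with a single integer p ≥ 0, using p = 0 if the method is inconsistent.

2

b = (19/14, -5/14)
c = (0, -7/5)
Σ b_i: 19/14·1 + (-5/14)·1 = 1 ✓
b·c: (-5/14)·(-7/5) = 1/2 ✓; 2 stages ⇒ order 2.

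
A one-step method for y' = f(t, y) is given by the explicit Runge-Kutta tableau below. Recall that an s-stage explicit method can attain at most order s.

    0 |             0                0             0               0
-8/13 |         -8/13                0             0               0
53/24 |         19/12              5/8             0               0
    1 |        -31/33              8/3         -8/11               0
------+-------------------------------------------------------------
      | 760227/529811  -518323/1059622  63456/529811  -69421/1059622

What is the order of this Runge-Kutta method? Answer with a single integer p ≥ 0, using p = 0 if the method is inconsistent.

3

b = (760227/529811, -518323/1059622, 63456/529811, -69421/1059622)
c = (0, -8/13, 53/24, 1)
Ac = (0, 0, -5/13, -1393/429)
Σ b_i: 760227/529811·1 + (-518323/1059622)·1 + 63456/529811·1 + (-69421/1059622)·1 = 1 ✓
b·c: (-518323/1059622)·(-8/13) + 63456/529811·53/24 + (-69421/1059622)·1 = 1/2 ✓
b·c²: (-518323/1059622)·64/169 + 63456/529811·2809/576 + (-69421/1059622)·1 = 1/3 ✓
b·Ac: 63456/529811·(-5/13) + (-69421/1059622)·(-1393/429) = 1/6 ✓
b·c³: (-518323/1059622)·(-512/2197) + 63456/529811·148877/13824 + (-69421/1059622)·1 = 1327383893/991806192 ≠ 1/4 ⇒ order 3.
b·(c∘Ac): 63456/529811·(-265/312) + (-69421/1059622)·(-1393/429) = 4587263/41325258 ≠ 1/8
b·Ac²: 63456/529811·40/169 + (-69421/1059622)·(-339553/133848) = 192955811/991806192 ≠ 1/12
b·A²c: (-69421/1059622)·40/143 = -126220/6887543 ≠ 1/24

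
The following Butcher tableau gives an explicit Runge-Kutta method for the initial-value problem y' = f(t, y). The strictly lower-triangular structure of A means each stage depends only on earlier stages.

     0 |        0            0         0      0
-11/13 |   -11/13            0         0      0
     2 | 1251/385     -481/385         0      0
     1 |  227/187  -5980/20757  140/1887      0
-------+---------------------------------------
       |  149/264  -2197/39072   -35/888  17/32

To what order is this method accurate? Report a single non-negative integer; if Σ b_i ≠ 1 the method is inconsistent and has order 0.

4

b = (149/264, -2197/39072, -35/888, 17/32)
c = (0, -11/13, 2, 1)
Ac = (0, 0, 37/35, 20/51)
Σ b_i: 149/264·1 + (-2197/39072)·1 + (-35/888)·1 + 17/32·1 = 1 ✓
b·c: (-2197/39072)·(-11/13) + (-35/888)·2 + 17/32·1 = 1/2 ✓
b·c²: (-2197/39072)·121/169 + (-35/888)·4 + 17/32·1 = 1/3 ✓
b·Ac: (-35/888)·37/35 + 17/32·20/51 = 1/6 ✓
b·c³: (-2197/39072)·(-1331/2197) + (-35/888)·8 + 17/32·1 = 1/4 ✓
b·(c∘Ac): (-35/888)·74/35 + 17/32·20/51 = 1/8 ✓
b·Ac²: (-35/888)·(-407/455) + 17/32·20/221 = 1/12 ✓
b·A²c: 17/32·4/51 = 1/24 ✓; 4 stages ⇒ order 4.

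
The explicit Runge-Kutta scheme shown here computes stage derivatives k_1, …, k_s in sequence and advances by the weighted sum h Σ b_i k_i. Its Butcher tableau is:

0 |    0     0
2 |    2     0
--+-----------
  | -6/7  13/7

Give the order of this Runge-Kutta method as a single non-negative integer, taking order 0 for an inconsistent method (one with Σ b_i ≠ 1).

1

b = (-6/7, 13/7)
c = (0, 2)
Σ b_i: (-6/7)·1 + 13/7·1 = 1 ✓
b·c: 13/7·2 = 26/7 ≠ 1/2 ⇒ order 1.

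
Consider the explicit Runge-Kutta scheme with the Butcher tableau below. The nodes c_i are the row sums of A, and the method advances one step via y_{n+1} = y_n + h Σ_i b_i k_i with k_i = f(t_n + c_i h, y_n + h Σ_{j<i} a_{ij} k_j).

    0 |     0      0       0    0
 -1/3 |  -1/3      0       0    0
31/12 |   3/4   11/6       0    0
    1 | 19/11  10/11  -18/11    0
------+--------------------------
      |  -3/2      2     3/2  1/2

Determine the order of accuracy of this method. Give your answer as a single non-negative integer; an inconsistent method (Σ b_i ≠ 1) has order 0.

b = (-3/2, 2, 3/2, 1/2)
c = (0, -1/3, 31/12, 1)
Ac = (0, 0, -11/18, -299/66)
Σ b_i: (-3/2)·1 + 2·1 + 3/2·1 + 1/2·1 = 5/2 ≠ 1 ⇒ order 0.

0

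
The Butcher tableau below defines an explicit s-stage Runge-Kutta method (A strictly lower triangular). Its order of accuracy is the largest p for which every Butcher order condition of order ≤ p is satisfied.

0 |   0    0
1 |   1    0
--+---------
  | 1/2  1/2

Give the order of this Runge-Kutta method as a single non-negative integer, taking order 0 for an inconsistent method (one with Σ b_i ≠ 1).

2

b = (1/2, 1/2)
c = (0, 1)
Σ b_i: 1/2·1 + 1/2·1 = 1 ✓
b·c: 1/2·1 = 1/2 ✓; 2 stages ⇒ order 2.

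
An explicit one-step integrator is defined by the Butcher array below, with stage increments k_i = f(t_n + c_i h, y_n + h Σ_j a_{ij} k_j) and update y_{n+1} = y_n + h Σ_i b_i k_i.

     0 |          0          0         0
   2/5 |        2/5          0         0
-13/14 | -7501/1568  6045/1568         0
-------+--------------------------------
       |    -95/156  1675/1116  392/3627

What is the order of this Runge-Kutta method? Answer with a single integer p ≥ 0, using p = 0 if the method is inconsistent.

b = (-95/156, 1675/1116, 392/3627)
c = (0, 2/5, -13/14)
Ac = (0, 0, 1209/784)
Σ b_i: (-95/156)·1 + 1675/1116·1 + 392/3627·1 = 1 ✓
b·c: 1675/1116·2/5 + 392/3627·(-13/14) = 1/2 ✓
b·c²: 1675/1116·4/25 + 392/3627·169/196 = 1/3 ✓
b·Ac: 392/3627·1209/784 = 1/6 ✓; 3 stages ⇒ order 3.

3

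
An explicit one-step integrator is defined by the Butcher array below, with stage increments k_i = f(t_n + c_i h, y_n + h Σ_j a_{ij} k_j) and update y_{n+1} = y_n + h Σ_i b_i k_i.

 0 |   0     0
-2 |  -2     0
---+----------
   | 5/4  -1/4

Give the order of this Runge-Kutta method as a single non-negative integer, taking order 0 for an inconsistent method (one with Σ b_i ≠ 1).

2

b = (5/4, -1/4)
c = (0, -2)
Σ b_i: 5/4·1 + (-1/4)·1 = 1 ✓
b·c: (-1/4)·(-2) = 1/2 ✓; 2 stages ⇒ order 2.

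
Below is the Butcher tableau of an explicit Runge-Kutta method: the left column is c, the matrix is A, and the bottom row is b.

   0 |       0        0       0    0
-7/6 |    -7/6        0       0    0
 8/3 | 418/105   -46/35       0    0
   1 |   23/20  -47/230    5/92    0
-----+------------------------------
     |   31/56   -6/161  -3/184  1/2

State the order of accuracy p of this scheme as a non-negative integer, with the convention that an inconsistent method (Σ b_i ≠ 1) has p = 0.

4

b = (31/56, -6/161, -3/184, 1/2)
c = (0, -7/6, 8/3, 1)
Ac = (0, 0, 23/15, 23/60)
Σ b_i: 31/56·1 + (-6/161)·1 + (-3/184)·1 + 1/2·1 = 1 ✓
b·c: (-6/161)·(-7/6) + (-3/184)·8/3 + 1/2·1 = 1/2 ✓
b·c²: (-6/161)·49/36 + (-3/184)·64/9 + 1/2·1 = 1/3 ✓
b·Ac: (-3/184)·23/15 + 1/2·23/60 = 1/6 ✓
b·c³: (-6/161)·(-343/216) + (-3/184)·512/27 + 1/2·1 = 1/4 ✓
b·(c∘Ac): (-3/184)·184/45 + 1/2·23/60 = 1/8 ✓
b·Ac²: (-3/184)·(-161/90) + 1/2·13/120 = 1/12 ✓
b·A²c: 1/2·1/12 = 1/24 ✓; 4 stages ⇒ order 4.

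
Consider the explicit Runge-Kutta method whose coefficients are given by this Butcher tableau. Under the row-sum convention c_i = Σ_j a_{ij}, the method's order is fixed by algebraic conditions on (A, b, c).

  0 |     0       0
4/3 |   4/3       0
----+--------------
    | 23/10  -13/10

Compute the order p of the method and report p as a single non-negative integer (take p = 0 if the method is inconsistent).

b = (23/10, -13/10)
c = (0, 4/3)
Σ b_i: 23/10·1 + (-13/10)·1 = 1 ✓
b·c: (-13/10)·4/3 = -26/15 ≠ 1/2 ⇒ order 1.

1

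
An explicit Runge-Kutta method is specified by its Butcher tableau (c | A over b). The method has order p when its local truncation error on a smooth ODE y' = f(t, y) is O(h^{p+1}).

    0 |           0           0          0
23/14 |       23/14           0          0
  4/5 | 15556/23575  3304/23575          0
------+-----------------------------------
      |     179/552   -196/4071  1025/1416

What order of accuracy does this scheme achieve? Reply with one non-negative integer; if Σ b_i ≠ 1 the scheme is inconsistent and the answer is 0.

3

b = (179/552, -196/4071, 1025/1416)
c = (0, 23/14, 4/5)
Ac = (0, 0, 236/1025)
Σ b_i: 179/552·1 + (-196/4071)·1 + 1025/1416·1 = 1 ✓
b·c: (-196/4071)·23/14 + 1025/1416·4/5 = 1/2 ✓
b·c²: (-196/4071)·529/196 + 1025/1416·16/25 = 1/3 ✓
b·Ac: 1025/1416·236/1025 = 1/6 ✓; 3 stages ⇒ order 3.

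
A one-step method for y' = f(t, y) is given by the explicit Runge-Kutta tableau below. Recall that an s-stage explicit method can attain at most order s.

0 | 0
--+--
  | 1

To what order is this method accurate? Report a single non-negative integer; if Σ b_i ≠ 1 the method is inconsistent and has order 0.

1

b = (1)
c = (0)
Σ b_i: 1·1 = 1 ✓; 1 stage ⇒ order 1.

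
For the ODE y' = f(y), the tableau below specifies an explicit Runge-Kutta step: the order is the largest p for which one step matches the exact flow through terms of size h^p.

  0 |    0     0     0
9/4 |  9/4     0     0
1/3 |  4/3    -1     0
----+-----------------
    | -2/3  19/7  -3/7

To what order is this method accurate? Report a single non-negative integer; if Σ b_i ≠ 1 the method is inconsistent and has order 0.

b = (-2/3, 19/7, -3/7)
c = (0, 9/4, 1/3)
Ac = (0, 0, -9/4)
Σ b_i: (-2/3)·1 + 19/7·1 + (-3/7)·1 = 34/21 ≠ 1 ⇒ order 0.

0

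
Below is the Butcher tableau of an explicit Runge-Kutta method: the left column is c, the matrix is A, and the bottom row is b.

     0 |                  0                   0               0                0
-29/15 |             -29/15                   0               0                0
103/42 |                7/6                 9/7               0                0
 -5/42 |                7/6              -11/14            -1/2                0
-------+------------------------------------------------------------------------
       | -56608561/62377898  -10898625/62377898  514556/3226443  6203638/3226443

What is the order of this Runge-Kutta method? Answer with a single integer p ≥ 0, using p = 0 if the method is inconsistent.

3

b = (-56608561/62377898, -10898625/62377898, 514556/3226443, 6203638/3226443)
c = (0, -29/15, 103/42, -5/42)
Ac = (0, 0, -87/35, 41/140)
Σ b_i: (-56608561/62377898)·1 + (-10898625/62377898)·1 + 514556/3226443·1 + 6203638/3226443·1 = 1 ✓
b·c: (-10898625/62377898)·(-29/15) + 514556/3226443·103/42 + 6203638/3226443·(-5/42) = 1/2 ✓
b·c²: (-10898625/62377898)·841/225 + 514556/3226443·10609/1764 + 6203638/3226443·25/1764 = 1/3 ✓
b·Ac: 514556/3226443·(-87/35) + 6203638/3226443·41/140 = 1/6 ✓
b·c³: (-10898625/62377898)·(-24389/3375) + 514556/3226443·1092727/74088 + 6203638/3226443·(-125/74088) = 6851614171/1897148484 ≠ 1/4 ⇒ order 3.
b·(c∘Ac): 514556/3226443·(-2987/490) + 6203638/3226443·(-41/1176) = -1408249361/1355106060 ≠ 1/8
b·Ac²: 514556/3226443·841/175 + 6203638/3226443·(-174751/29400) = -14448447943/1355106060 ≠ 1/12
b·A²c: 6203638/3226443·87/70 = 12850393/5377405 ≠ 1/24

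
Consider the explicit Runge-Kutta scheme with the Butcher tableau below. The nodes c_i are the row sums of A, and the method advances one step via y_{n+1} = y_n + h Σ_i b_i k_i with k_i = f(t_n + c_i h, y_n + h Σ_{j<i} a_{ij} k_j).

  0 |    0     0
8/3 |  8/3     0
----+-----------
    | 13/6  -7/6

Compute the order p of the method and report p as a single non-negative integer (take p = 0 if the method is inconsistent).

b = (13/6, -7/6)
c = (0, 8/3)
Σ b_i: 13/6·1 + (-7/6)·1 = 1 ✓
b·c: (-7/6)·8/3 = -28/9 ≠ 1/2 ⇒ order 1.

1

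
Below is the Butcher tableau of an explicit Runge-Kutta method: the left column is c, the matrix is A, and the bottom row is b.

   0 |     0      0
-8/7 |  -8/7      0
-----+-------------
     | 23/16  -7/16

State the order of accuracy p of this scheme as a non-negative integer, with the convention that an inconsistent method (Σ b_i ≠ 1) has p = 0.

2

b = (23/16, -7/16)
c = (0, -8/7)
Σ b_i: 23/16·1 + (-7/16)·1 = 1 ✓
b·c: (-7/16)·(-8/7) = 1/2 ✓; 2 stages ⇒ order 2.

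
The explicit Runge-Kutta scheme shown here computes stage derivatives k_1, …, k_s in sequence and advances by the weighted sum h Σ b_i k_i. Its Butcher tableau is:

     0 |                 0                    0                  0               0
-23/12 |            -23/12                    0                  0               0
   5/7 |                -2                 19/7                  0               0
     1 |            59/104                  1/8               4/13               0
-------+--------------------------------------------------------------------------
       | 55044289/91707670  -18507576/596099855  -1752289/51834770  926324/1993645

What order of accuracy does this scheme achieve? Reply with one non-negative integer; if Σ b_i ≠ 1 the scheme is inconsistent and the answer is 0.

b = (55044289/91707670, -18507576/596099855, -1752289/51834770, 926324/1993645)
c = (0, -23/12, 5/7, 1)
Ac = (0, 0, -437/84, -173/8736)
Σ b_i: 55044289/91707670·1 + (-18507576/596099855)·1 + (-1752289/51834770)·1 + 926324/1993645·1 = 1 ✓
b·c: (-18507576/596099855)·(-23/12) + (-1752289/51834770)·5/7 + 926324/1993645·1 = 1/2 ✓
b·c²: (-18507576/596099855)·529/144 + (-1752289/51834770)·25/49 + 926324/1993645·1 = 1/3 ✓
b·Ac: (-1752289/51834770)·(-437/84) + 926324/1993645·(-173/8736) = 1/6 ✓
b·c³: (-18507576/596099855)·(-12167/1728) + (-1752289/51834770)·125/343 + 926324/1993645·1 = 134829463/200959416 ≠ 1/4 ⇒ order 3.
b·(c∘Ac): (-1752289/51834770)·(-2185/588) + 926324/1993645·(-173/8736) = 12069071/103669540 ≠ 1/8
b·Ac²: (-1752289/51834770)·10051/1008 + 926324/1993645·452173/733824 = -10203913/200959416 ≠ 1/12
b·A²c: 926324/1993645·(-437/273) = -57829084/77752155 ≠ 1/24

3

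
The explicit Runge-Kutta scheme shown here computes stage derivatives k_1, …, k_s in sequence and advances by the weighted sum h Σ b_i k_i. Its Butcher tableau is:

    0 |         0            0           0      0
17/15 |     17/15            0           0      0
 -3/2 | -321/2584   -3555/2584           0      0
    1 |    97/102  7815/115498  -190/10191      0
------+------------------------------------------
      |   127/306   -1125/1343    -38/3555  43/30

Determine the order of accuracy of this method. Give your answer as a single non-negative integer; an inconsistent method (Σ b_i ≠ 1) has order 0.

4

b = (127/306, -1125/1343, -38/3555, 43/30)
c = (0, 17/15, -3/2, 1)
Ac = (0, 0, -237/152, 9/86)
Σ b_i: 127/306·1 + (-1125/1343)·1 + (-38/3555)·1 + 43/30·1 = 1 ✓
b·c: (-1125/1343)·17/15 + (-38/3555)·(-3/2) + 43/30·1 = 1/2 ✓
b·c²: (-1125/1343)·289/225 + (-38/3555)·9/4 + 43/30·1 = 1/3 ✓
b·Ac: (-38/3555)·(-237/152) + 43/30·9/86 = 1/6 ✓
b·c³: (-1125/1343)·4913/3375 + (-38/3555)·(-27/8) + 43/30·1 = 1/4 ✓
b·(c∘Ac): (-38/3555)·711/304 + 43/30·9/86 = 1/8 ✓
b·Ac²: (-38/3555)·(-1343/760) + 43/30·29/645 = 1/12 ✓
b·A²c: 43/30·5/172 = 1/24 ✓; 4 stages ⇒ order 4.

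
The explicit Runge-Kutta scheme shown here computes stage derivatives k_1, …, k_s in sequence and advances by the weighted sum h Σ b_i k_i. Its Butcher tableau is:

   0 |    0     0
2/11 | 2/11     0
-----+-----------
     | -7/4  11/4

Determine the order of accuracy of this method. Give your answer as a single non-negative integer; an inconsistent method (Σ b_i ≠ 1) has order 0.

2

b = (-7/4, 11/4)
c = (0, 2/11)
Σ b_i: (-7/4)·1 + 11/4·1 = 1 ✓
b·c: 11/4·2/11 = 1/2 ✓; 2 stages ⇒ order 2.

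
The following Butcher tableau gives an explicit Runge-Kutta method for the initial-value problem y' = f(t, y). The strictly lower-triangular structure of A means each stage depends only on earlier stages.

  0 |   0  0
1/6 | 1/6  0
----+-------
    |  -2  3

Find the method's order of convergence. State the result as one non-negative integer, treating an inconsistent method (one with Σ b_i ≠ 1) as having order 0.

2

b = (-2, 3)
c = (0, 1/6)
Σ b_i: (-2)·1 + 3·1 = 1 ✓
b·c: 3·1/6 = 1/2 ✓; 2 stages ⇒ order 2.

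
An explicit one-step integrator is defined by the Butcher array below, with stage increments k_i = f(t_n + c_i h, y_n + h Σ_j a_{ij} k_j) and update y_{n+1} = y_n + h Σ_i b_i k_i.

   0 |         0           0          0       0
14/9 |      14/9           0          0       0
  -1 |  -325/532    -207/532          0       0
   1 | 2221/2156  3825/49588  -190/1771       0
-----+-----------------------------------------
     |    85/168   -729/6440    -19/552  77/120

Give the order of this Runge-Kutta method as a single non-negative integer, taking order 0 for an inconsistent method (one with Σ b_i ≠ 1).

4

b = (85/168, -729/6440, -19/552, 77/120)
c = (0, 14/9, -1, 1)
Ac = (0, 0, -23/38, 5/22)
Σ b_i: 85/168·1 + (-729/6440)·1 + (-19/552)·1 + 77/120·1 = 1 ✓
b·c: (-729/6440)·14/9 + (-19/552)·(-1) + 77/120·1 = 1/2 ✓
b·c²: (-729/6440)·196/81 + (-19/552)·1 + 77/120·1 = 1/3 ✓
b·Ac: (-19/552)·(-23/38) + 77/120·5/22 = 1/6 ✓
b·c³: (-729/6440)·2744/729 + (-19/552)·(-1) + 77/120·1 = 1/4 ✓
b·(c∘Ac): (-19/552)·23/38 + 77/120·5/22 = 1/8 ✓
b·Ac²: (-19/552)·(-161/171) + 77/120·5/63 = 1/12 ✓
b·A²c: 77/120·5/77 = 1/24 ✓; 4 stages ⇒ order 4.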